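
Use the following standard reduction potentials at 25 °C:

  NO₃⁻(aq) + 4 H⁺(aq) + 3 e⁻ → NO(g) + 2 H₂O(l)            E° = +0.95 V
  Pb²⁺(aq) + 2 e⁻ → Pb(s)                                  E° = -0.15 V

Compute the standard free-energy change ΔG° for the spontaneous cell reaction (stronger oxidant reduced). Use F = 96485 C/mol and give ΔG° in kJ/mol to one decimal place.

-636.8 kJ/mol

NO₃⁻/NO (E° = +0.95 V) is the cathode; Pb²⁺/Pb (E° = -0.15 V) is the anode, so E°cell = +1.10 V.
Balancing electrons gives n = 6 (lcm of 3 and 2).
ΔG° = −nFE° = −(6)(96485)(+1.10) = -636,801 J = -636.8 kJ/mol.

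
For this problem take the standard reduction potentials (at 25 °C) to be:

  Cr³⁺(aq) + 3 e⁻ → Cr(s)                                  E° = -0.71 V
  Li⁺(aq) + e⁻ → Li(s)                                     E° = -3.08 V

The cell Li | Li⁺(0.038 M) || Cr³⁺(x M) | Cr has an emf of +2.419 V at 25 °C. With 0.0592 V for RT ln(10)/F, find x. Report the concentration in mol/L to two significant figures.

0.017 M

Cr³⁺/Cr is the cathode, Li⁺/Li the anode: E°cell = +2.37 V, n = 3.
Overall reaction: Cr³⁺(aq) + 3 Li(s) → Cr(s) + 3 Li⁺(aq); Q = [Li⁺]^3/[Cr³⁺]^1.
From E = E° − (0.0592/n) log Q: log Q = (E° − E)·n/0.0592 = (+2.37 − (+2.419))·3/0.0592 = -2.4831.
So 1·log[Cr³⁺] = 3·log(0.038) − log Q = -4.2606 − (-2.4831) = -1.7775; [Cr³⁺] = 10^(-1.7775) ≈ 0.017 M.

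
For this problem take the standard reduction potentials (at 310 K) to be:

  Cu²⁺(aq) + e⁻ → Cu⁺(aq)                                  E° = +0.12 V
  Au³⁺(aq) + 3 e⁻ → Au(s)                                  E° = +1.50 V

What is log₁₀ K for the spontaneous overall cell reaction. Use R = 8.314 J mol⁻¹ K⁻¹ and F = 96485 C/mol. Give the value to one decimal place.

67.3

Cathode: Au³⁺/Au; anode: Cu²⁺/Cu⁺. E°cell = (+1.50) − (+0.12) = +1.38 V, with n = 3.
ΔG° = −nFE° = −RT ln K, so ln K = nFE°/(RT) = (3)(96485)(+1.38) / ((8.314)(310)) = 154.985.
log₁₀ K = 154.985 / ln 10 = 67.3.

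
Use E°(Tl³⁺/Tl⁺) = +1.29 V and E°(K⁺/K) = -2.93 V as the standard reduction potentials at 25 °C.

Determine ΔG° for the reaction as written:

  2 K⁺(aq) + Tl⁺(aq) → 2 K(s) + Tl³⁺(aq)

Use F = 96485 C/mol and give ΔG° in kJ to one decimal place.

As written, K⁺/K is reduced (cathode) and Tl³⁺/Tl⁺ is oxidised (anode), so E°cell = (-2.93) − (+1.29) = -4.22 V.
Balancing electrons gives n = 2.
ΔG° = −nFE° = −(2)(96485)(-4.22) = 814,333 J = +814.3 kJ.

+814.3 kJ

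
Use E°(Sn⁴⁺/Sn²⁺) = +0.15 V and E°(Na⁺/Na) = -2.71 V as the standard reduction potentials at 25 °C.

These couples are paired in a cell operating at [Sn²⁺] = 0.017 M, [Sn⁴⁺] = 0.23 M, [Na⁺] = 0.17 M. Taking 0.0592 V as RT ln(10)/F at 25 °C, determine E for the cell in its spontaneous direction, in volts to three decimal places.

+2.939 V

Sn⁴⁺/Sn²⁺ is the cathode (higher E°), Na⁺/Na the anode: E°cell = +0.15 − (-2.71) = +2.86 V, n = 2.
Overall: Sn⁴⁺(aq) + 2 Na(s) → Sn²⁺(aq) + 2 Na⁺(aq)
Q = [Sn²⁺]·[Na⁺]^2 / ([Sn⁴⁺]); log Q = -2.670.
E = E° − (0.0592/n) log Q = +2.86 − (0.0592/2)(-2.670) = +2.939 V.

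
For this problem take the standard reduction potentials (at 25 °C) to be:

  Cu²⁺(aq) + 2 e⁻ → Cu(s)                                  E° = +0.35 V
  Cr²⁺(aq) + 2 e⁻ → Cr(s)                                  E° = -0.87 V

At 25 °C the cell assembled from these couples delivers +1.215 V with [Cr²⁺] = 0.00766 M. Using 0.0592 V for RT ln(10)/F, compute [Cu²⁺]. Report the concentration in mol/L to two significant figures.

0.0052 M

Cu²⁺/Cu is the cathode, Cr²⁺/Cr the anode: E°cell = +1.22 V, n = 2.
Overall reaction: Cu²⁺(aq) + Cr(s) → Cu(s) + Cr²⁺(aq); Q = [Cr²⁺]^1/[Cu²⁺]^1.
From E = E° − (0.0592/n) log Q: log Q = (E° − E)·n/0.0592 = (+1.22 − (+1.215))·2/0.0592 = 0.1689.
So 1·log[Cu²⁺] = 1·log(0.00766) − log Q = -2.1158 − (0.1689) = -2.2847; [Cu²⁺] = 10^(-2.2847) ≈ 0.0052 M.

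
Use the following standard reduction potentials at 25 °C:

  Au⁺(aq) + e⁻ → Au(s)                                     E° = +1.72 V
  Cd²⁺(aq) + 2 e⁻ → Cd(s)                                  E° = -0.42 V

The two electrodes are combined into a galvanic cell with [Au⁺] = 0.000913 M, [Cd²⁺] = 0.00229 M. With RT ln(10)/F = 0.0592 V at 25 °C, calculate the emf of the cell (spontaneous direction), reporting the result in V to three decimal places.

+2.038 V

Au⁺/Au is the cathode (higher E°), Cd²⁺/Cd the anode: E°cell = +1.72 − (-0.42) = +2.14 V, n = 2.
Overall: 2 Au⁺(aq) + Cd(s) → 2 Au(s) + Cd²⁺(aq)
Q = [Cd²⁺] / ([Au⁺]^2); log Q = 3.439.
E = E° − (0.0592/n) log Q = +2.14 − (0.0592/2)(3.439) = +2.038 V.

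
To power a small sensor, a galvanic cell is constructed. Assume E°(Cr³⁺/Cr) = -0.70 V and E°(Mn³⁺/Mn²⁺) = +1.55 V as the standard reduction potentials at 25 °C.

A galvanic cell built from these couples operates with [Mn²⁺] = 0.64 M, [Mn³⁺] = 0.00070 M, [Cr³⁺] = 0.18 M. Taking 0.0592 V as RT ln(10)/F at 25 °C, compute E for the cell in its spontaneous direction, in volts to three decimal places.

+2.089 V

Mn³⁺/Mn²⁺ is the cathode (higher E°), Cr³⁺/Cr the anode: E°cell = +1.55 − (-0.70) = +2.25 V, n = 3.
Overall: 3 Mn³⁺(aq) + Cr(s) → 3 Mn²⁺(aq) + Cr³⁺(aq)
Q = [Mn²⁺]^3·[Cr³⁺] / ([Mn³⁺]^3); log Q = 8.139.
E = E° − (0.0592/n) log Q = +2.25 − (0.0592/3)(8.139) = +2.089 V.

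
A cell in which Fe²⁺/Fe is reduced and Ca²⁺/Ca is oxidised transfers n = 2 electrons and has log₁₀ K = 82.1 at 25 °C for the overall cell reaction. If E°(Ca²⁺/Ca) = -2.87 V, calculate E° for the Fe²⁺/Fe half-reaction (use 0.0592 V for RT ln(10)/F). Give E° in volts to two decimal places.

E°cell = (0.0592/n)·log K = (0.0592/2)(82.1) = +2.430 V.
Since Fe²⁺/Fe is the cathode and Ca²⁺/Ca the anode, E°cell = E°(Fe²⁺/Fe) − E°(Ca²⁺/Ca).
So E°(Fe²⁺/Fe) = E°cell + E°(Ca²⁺/Ca) = +2.430 + (-2.87) = -0.44 V.

-0.44 V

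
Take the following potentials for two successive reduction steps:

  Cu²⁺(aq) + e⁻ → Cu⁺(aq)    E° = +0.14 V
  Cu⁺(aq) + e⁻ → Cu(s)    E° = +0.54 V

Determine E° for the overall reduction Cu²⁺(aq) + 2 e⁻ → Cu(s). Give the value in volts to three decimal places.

+0.340 V

Since ΔG° = −nFE° is additive over sequential reductions, n₃E°₃ = n₁E°₁ + n₂E°₂.
E°₃ = (1×+0.14 + 1×+0.54) / 2 = (+0.680) / 2 = +0.340 V.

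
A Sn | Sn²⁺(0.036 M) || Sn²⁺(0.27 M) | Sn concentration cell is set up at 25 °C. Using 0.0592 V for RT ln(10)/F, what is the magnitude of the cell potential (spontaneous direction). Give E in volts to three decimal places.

For a concentration cell E°cell = 0. The 0.27 M side is the cathode (reduction is favoured where [Sn²⁺] is higher).
With n = 2, E = −(0.0592/2) log([Sn²⁺]ₐₙ/[Sn²⁺]꜀ₐₜ) = −(0.0592/2) log(0.036/0.27) = −(0.0592/2)(-0.875) = +0.026 V.

+0.026 V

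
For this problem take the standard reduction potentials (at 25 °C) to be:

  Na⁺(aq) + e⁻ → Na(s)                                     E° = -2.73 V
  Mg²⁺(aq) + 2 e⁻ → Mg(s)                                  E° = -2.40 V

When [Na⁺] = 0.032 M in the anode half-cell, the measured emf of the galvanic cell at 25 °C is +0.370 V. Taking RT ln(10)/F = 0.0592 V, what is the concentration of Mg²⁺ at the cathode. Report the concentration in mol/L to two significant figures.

0.023 M

Mg²⁺/Mg is the cathode, Na⁺/Na the anode: E°cell = +0.33 V, n = 2.
Overall reaction: Mg²⁺(aq) + 2 Na(s) → Mg(s) + 2 Na⁺(aq); Q = [Na⁺]^2/[Mg²⁺]^1.
From E = E° − (0.0592/n) log Q: log Q = (E° − E)·n/0.0592 = (+0.33 − (+0.370))·2/0.0592 = -1.3514.
So 1·log[Mg²⁺] = 2·log(0.032) − log Q = -2.9897 − (-1.3514) = -1.6383; [Mg²⁺] = 10^(-1.6383) ≈ 0.023 M.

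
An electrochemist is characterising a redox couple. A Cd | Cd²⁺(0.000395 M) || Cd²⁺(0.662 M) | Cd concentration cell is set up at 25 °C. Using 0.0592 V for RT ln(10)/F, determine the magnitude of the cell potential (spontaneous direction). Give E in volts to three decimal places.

+0.095 V

For a concentration cell E°cell = 0. The 0.662 M side is the cathode (reduction is favoured where [Cd²⁺] is higher).
With n = 2, E = −(0.0592/2) log([Cd²⁺]ₐₙ/[Cd²⁺]꜀ₐₜ) = −(0.0592/2) log(0.000395/0.662) = −(0.0592/2)(-3.224) = +0.095 V.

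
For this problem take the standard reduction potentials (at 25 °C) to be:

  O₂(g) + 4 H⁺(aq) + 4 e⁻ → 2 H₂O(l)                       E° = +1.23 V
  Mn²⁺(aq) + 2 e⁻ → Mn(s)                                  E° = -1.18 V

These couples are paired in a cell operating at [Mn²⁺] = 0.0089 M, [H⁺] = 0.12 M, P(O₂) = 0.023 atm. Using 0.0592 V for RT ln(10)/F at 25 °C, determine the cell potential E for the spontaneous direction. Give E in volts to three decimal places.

+2.392 V

O₂/H₂O is the cathode (higher E°), Mn²⁺/Mn the anode: E°cell = +1.23 − (-1.18) = +2.41 V, n = 4.
Overall: O₂(g) + 4 H⁺(aq) + 2 Mn(s) → 2 H₂O(l) + 2 Mn²⁺(aq)
Q = [Mn²⁺]^2 / (P(O₂)·[H⁺]^4); log Q = 1.220.
E = E° − (0.0592/n) log Q = +2.41 − (0.0592/4)(1.220) = +2.392 V.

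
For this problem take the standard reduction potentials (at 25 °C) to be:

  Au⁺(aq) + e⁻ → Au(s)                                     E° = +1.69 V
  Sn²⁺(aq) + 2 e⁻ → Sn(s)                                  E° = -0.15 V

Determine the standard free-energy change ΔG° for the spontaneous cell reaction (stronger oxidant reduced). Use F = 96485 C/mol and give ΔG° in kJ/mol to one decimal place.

Au⁺/Au (E° = +1.69 V) is the cathode; Sn²⁺/Sn (E° = -0.15 V) is the anode, so E°cell = +1.84 V.
Balancing electrons gives n = 2 (lcm of 1 and 2).
ΔG° = −nFE° = −(2)(96485)(+1.84) = -355,065 J = -355.1 kJ/mol.

-355.1 kJ/mol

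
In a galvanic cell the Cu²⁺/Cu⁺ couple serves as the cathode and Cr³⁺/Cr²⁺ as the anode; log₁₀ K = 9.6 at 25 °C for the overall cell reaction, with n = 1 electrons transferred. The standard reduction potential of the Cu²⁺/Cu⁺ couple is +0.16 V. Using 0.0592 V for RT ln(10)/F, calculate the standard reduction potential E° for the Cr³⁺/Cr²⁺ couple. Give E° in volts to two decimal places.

E°cell = (0.0592/n)·log K = (0.0592/1)(9.6) = +0.568 V.
Since Cu²⁺/Cu⁺ is the cathode and Cr³⁺/Cr²⁺ the anode, E°cell = E°(Cu²⁺/Cu⁺) − E°(Cr³⁺/Cr²⁺).
So E°(Cr³⁺/Cr²⁺) = E°(Cu²⁺/Cu⁺) − E°cell = (+0.16) − (+0.568) = -0.41 V.

-0.41 V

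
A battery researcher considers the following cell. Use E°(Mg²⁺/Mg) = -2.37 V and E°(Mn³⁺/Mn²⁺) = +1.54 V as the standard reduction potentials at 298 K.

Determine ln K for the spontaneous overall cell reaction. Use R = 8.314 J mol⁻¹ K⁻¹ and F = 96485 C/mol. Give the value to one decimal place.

Cathode: Mn³⁺/Mn²⁺; anode: Mg²⁺/Mg. E°cell = (+1.54) − (-2.37) = +3.91 V, with n = 2.
ΔG° = −nFE° = −RT ln K, so ln K = nFE°/(RT) = (2)(96485)(+3.91) / ((8.314)(298)) = 304.537.

304.5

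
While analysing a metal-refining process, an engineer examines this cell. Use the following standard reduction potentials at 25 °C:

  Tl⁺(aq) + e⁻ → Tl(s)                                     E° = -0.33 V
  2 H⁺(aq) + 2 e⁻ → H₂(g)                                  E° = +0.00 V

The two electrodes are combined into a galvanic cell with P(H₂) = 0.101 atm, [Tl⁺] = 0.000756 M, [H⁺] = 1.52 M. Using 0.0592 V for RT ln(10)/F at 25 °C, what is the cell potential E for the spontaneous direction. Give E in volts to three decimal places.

H⁺/H₂ is the cathode (higher E°), Tl⁺/Tl the anode: E°cell = +0.00 − (-0.33) = +0.33 V, n = 2.
Overall: 2 H⁺(aq) + 2 Tl(s) → H₂(g) + 2 Tl⁺(aq)
Q = P(H₂)·[Tl⁺]^2 / ([H⁺]^2); log Q = -7.602.
E = E° − (0.0592/n) log Q = +0.33 − (0.0592/2)(-7.602) = +0.555 V.

+0.555 V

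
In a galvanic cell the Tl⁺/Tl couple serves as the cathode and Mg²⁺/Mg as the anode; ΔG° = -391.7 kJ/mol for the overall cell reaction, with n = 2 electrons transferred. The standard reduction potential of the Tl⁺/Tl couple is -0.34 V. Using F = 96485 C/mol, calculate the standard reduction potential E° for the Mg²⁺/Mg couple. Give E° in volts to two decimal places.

-2.37 V

E°cell = −ΔG°/(nF) = −(-391.7×10³)/((2)(96485)) = +2.030 V.
Since Tl⁺/Tl is the cathode and Mg²⁺/Mg the anode, E°cell = E°(Tl⁺/Tl) − E°(Mg²⁺/Mg).
So E°(Mg²⁺/Mg) = E°(Tl⁺/Tl) − E°cell = (-0.34) − (+2.030) = -2.37 V.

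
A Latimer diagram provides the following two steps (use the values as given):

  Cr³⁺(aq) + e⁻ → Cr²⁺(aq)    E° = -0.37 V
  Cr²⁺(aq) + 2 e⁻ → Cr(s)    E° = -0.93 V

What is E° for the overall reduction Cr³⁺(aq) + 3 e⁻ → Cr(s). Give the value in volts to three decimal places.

-0.743 V

Standard free energies of sequential steps add: ΔG°₃ = ΔG°₁ + ΔG°₂, so n₃E°₃ = n₁E°₁ + n₂E°₂.
E°₃ = (1×-0.37 + 2×-0.93) / 3 = (-2.230) / 3 = -0.743 V.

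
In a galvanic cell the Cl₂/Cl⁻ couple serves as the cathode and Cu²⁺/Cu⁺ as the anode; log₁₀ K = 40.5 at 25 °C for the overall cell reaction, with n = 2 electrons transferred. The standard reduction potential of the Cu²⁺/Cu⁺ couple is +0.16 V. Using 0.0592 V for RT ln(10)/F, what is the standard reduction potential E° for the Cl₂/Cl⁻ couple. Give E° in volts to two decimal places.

E°cell = (0.0592/n)·log K = (0.0592/2)(40.5) = +1.199 V.
Since Cl₂/Cl⁻ is the cathode and Cu²⁺/Cu⁺ the anode, E°cell = E°(Cl₂/Cl⁻) − E°(Cu²⁺/Cu⁺).
So E°(Cl₂/Cl⁻) = E°cell + E°(Cu²⁺/Cu⁺) = +1.199 + (+0.16) = +1.36 V.

+1.36 V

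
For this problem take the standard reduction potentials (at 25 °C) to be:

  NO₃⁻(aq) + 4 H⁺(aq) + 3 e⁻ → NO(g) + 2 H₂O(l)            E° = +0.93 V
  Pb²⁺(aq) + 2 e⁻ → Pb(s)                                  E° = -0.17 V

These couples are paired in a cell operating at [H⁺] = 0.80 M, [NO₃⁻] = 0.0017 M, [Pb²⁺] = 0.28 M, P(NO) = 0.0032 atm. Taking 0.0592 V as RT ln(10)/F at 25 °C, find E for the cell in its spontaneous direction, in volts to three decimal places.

NO₃⁻/NO is the cathode (higher E°), Pb²⁺/Pb the anode: E°cell = +0.93 − (-0.17) = +1.10 V, n = 6.
Overall: 2 NO₃⁻(aq) + 8 H⁺(aq) + 3 Pb(s) → 2 NO(g) + 4 H₂O(l) + 3 Pb²⁺(aq)
Q = P(NO)^2·[Pb²⁺]^3 / ([NO₃⁻]^2·[H⁺]^8); log Q = -0.334.
E = E° − (0.0592/n) log Q = +1.10 − (0.0592/6)(-0.334) = +1.103 V.

+1.103 V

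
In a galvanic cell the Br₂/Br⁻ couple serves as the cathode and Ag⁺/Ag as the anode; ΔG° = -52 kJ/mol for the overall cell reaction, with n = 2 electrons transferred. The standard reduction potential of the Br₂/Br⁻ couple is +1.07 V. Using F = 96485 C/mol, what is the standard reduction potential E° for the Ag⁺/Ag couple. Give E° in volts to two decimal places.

+0.80 V

E°cell = −ΔG°/(nF) = −(-52×10³)/((2)(96485)) = +0.269 V.
Since Br₂/Br⁻ is the cathode and Ag⁺/Ag the anode, E°cell = E°(Br₂/Br⁻) − E°(Ag⁺/Ag).
So E°(Ag⁺/Ag) = E°(Br₂/Br⁻) − E°cell = (+1.07) − (+0.269) = +0.80 V.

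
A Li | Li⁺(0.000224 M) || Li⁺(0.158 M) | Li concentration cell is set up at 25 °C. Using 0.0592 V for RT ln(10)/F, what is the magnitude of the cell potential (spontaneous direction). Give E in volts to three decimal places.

For a concentration cell E°cell = 0. The 0.158 M side is the cathode (reduction is favoured where [Li⁺] is higher).
With n = 1, E = −(0.0592/1) log([Li⁺]ₐₙ/[Li⁺]꜀ₐₜ) = −(0.0592/1) log(0.000224/0.158) = −(0.0592/1)(-2.848) = +0.169 V.

+0.169 V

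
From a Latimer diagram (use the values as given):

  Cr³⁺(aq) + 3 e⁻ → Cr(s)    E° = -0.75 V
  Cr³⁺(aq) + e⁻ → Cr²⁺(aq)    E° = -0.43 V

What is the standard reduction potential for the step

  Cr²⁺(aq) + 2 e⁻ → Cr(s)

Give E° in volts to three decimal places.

Sequential free energies add, so n₃E°₃ = n₁E°₁ + n₂E°₂.
With n₃ = 3, and the known step contributing 1×(-0.43) V, the unknown satisfies 2·E° = 3×(-0.75) − 1×(-0.43) = -1.820.
E° = -1.820 / 2 = -0.910 V.

-0.910 V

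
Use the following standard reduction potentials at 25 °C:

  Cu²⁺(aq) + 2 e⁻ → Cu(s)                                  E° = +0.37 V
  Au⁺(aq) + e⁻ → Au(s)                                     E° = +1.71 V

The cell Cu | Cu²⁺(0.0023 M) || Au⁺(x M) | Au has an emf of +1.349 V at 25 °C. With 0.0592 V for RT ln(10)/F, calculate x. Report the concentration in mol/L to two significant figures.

0.068 M

Au⁺/Au is the cathode, Cu²⁺/Cu the anode: E°cell = +1.34 V, n = 2.
Overall reaction: 2 Au⁺(aq) + Cu(s) → 2 Au(s) + Cu²⁺(aq); Q = [Cu²⁺]^1/[Au⁺]^2.
From E = E° − (0.0592/n) log Q: log Q = (E° − E)·n/0.0592 = (+1.34 − (+1.349))·2/0.0592 = -0.3041.
So 2·log[Au⁺] = 1·log(0.0023) − log Q = -2.6383 − (-0.3041) = -2.3342; log[Au⁺] = -2.3342 / 2 = -1.1671; [Au⁺] = 10^(-1.1671) ≈ 0.068 M.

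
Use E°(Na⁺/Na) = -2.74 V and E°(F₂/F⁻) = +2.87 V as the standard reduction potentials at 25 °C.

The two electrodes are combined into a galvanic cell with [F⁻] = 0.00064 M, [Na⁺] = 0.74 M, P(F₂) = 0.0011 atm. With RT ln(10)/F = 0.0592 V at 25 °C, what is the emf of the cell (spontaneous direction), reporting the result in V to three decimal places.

F₂/F⁻ is the cathode (higher E°), Na⁺/Na the anode: E°cell = +2.87 − (-2.74) = +5.61 V, n = 2.
Overall: F₂(g) + 2 Na(s) → 2 F⁻(aq) + 2 Na⁺(aq)
Q = [F⁻]^2·[Na⁺]^2 / (P(F₂)); log Q = -3.691.
E = E° − (0.0592/n) log Q = +5.61 − (0.0592/2)(-3.691) = +5.719 V.

+5.719 V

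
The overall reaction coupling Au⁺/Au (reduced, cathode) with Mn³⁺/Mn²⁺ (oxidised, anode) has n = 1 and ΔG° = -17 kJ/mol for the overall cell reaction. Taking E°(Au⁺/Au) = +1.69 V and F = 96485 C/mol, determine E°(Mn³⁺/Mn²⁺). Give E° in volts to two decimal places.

+1.51 V

E°cell = −ΔG°/(nF) = −(-17×10³)/((1)(96485)) = +0.176 V.
Since Au⁺/Au is the cathode and Mn³⁺/Mn²⁺ the anode, E°cell = E°(Au⁺/Au) − E°(Mn³⁺/Mn²⁺).
So E°(Mn³⁺/Mn²⁺) = E°(Au⁺/Au) − E°cell = (+1.69) − (+0.176) = +1.51 V.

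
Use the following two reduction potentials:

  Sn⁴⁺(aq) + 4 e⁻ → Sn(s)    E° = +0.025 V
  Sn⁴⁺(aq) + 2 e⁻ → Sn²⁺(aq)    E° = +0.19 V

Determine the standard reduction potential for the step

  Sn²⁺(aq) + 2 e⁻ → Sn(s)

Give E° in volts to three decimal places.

-0.140 V

Sequential free energies add, so n₃E°₃ = n₁E°₁ + n₂E°₂.
With n₃ = 4, and the known step contributing 2×(+0.19) V, the unknown satisfies 2·E° = 4×(+0.025) − 2×(+0.19) = -0.280.
E° = -0.280 / 2 = -0.140 V.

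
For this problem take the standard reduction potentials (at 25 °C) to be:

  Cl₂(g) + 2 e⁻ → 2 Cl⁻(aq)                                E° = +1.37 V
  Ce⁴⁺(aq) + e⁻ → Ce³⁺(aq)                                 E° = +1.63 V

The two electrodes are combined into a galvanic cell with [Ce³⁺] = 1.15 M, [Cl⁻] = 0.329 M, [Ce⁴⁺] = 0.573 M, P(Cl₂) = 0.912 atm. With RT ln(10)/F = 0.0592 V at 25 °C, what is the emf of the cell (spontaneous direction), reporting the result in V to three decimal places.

+0.215 V

Ce⁴⁺/Ce³⁺ is the cathode (higher E°), Cl₂/Cl⁻ the anode: E°cell = +1.63 − (+1.37) = +0.26 V, n = 2.
Overall: 2 Ce⁴⁺(aq) + 2 Cl⁻(aq) → 2 Ce³⁺(aq) + Cl₂(g)
Q = [Ce³⁺]^2·P(Cl₂) / ([Ce⁴⁺]^2·[Cl⁻]^2); log Q = 1.531.
E = E° − (0.0592/n) log Q = +0.26 − (0.0592/2)(1.531) = +0.215 V.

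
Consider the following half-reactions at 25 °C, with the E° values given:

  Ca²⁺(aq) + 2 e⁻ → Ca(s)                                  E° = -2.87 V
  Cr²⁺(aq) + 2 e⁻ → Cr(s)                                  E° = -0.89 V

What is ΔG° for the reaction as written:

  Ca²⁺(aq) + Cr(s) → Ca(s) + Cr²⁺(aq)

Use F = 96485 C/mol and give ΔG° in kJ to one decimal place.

+382.1 kJ

As written, Ca²⁺/Ca is reduced (cathode) and Cr²⁺/Cr is oxidised (anode), so E°cell = (-2.87) − (-0.89) = -1.98 V.
Balancing electrons gives n = 2.
ΔG° = −nFE° = −(2)(96485)(-1.98) = 382,081 J = +382.1 kJ.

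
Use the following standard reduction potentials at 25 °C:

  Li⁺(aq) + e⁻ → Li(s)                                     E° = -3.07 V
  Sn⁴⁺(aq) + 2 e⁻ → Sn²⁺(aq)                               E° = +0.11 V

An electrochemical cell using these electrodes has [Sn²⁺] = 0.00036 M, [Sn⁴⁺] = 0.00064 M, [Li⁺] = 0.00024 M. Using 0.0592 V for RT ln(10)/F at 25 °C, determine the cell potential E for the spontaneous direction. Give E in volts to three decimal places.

+3.402 V

Sn⁴⁺/Sn²⁺ is the cathode (higher E°), Li⁺/Li the anode: E°cell = +0.11 − (-3.07) = +3.18 V, n = 2.
Overall: Sn⁴⁺(aq) + 2 Li(s) → Sn²⁺(aq) + 2 Li⁺(aq)
Q = [Sn²⁺]·[Li⁺]^2 / ([Sn⁴⁺]); log Q = -7.489.
E = E° − (0.0592/n) log Q = +3.18 − (0.0592/2)(-7.489) = +3.402 V.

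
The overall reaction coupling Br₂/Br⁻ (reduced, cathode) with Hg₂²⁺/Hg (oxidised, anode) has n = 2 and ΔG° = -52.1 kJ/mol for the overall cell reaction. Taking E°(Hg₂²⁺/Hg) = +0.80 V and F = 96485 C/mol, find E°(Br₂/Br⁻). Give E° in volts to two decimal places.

E°cell = −ΔG°/(nF) = −(-52.1×10³)/((2)(96485)) = +0.270 V.
Since Br₂/Br⁻ is the cathode and Hg₂²⁺/Hg the anode, E°cell = E°(Br₂/Br⁻) − E°(Hg₂²⁺/Hg).
So E°(Br₂/Br⁻) = E°cell + E°(Hg₂²⁺/Hg) = +0.270 + (+0.80) = +1.07 V.

+1.07 V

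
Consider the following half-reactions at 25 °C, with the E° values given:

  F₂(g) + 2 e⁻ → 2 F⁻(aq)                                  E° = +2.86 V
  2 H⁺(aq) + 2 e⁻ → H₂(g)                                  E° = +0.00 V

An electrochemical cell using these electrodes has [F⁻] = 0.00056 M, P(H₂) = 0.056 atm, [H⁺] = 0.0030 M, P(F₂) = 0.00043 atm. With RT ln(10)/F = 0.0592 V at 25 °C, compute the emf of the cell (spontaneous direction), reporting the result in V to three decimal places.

+3.065 V

F₂/F⁻ is the cathode (higher E°), H⁺/H₂ the anode: E°cell = +2.86 − (+0.00) = +2.86 V, n = 2.
Overall: F₂(g) + H₂(g) → 2 F⁻(aq) + 2 H⁺(aq)
Q = [F⁻]^2·[H⁺]^2 / (P(F₂)·P(H₂)); log Q = -6.931.
E = E° − (0.0592/n) log Q = +2.86 − (0.0592/2)(-6.931) = +3.065 V.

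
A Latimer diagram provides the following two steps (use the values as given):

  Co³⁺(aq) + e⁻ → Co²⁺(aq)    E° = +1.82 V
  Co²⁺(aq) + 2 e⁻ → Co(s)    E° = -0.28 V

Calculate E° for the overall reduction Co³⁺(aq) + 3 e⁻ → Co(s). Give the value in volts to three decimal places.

Since ΔG° = −nFE° is additive over sequential reductions, n₃E°₃ = n₁E°₁ + n₂E°₂.
E°₃ = (1×+1.82 + 2×-0.28) / 3 = (+1.260) / 3 = +0.420 V.
E° values themselves are not directly additive — weighting by electron count is essential.

+0.420 V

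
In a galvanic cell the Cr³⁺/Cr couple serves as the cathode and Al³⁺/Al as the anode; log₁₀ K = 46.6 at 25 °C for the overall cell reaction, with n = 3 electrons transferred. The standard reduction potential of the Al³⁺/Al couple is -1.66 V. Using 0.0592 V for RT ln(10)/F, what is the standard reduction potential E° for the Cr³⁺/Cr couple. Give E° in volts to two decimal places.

E°cell = (0.0592/n)·log K = (0.0592/3)(46.6) = +0.920 V.
Since Cr³⁺/Cr is the cathode and Al³⁺/Al the anode, E°cell = E°(Cr³⁺/Cr) − E°(Al³⁺/Al).
So E°(Cr³⁺/Cr) = E°cell + E°(Al³⁺/Al) = +0.920 + (-1.66) = -0.74 V.

-0.74 V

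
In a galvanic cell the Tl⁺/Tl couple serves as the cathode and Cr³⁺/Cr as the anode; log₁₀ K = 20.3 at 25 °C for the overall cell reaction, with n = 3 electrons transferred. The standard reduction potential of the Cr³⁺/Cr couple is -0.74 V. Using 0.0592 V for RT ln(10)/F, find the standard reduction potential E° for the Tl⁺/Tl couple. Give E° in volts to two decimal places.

-0.34 V

E°cell = (0.0592/n)·log K = (0.0592/3)(20.3) = +0.401 V.
Since Tl⁺/Tl is the cathode and Cr³⁺/Cr the anode, E°cell = E°(Tl⁺/Tl) − E°(Cr³⁺/Cr).
So E°(Tl⁺/Tl) = E°cell + E°(Cr³⁺/Cr) = +0.401 + (-0.74) = -0.34 V.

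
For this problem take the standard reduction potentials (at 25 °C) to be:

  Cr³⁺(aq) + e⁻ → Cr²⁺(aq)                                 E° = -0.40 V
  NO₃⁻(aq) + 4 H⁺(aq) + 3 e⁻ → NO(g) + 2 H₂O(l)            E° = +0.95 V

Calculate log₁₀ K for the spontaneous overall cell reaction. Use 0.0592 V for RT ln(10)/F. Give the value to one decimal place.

68.4

Cathode: NO₃⁻/NO; anode: Cr³⁺/Cr²⁺. E°cell = +1.35 V, n = 3.
log K = nE°cell / 0.0592 = (3)(+1.35) / 0.0592 = 68.4.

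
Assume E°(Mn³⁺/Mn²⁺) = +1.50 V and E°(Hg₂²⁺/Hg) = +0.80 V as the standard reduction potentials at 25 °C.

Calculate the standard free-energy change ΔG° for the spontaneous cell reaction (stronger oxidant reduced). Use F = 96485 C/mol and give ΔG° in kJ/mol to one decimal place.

Mn³⁺/Mn²⁺ (E° = +1.50 V) is the cathode; Hg₂²⁺/Hg (E° = +0.80 V) is the anode, so E°cell = +0.70 V.
Balancing electrons gives n = 2 (lcm of 1 and 2).
ΔG° = −nFE° = −(2)(96485)(+0.70) = -135,079 J = -135.1 kJ/mol.

-135.1 kJ/mol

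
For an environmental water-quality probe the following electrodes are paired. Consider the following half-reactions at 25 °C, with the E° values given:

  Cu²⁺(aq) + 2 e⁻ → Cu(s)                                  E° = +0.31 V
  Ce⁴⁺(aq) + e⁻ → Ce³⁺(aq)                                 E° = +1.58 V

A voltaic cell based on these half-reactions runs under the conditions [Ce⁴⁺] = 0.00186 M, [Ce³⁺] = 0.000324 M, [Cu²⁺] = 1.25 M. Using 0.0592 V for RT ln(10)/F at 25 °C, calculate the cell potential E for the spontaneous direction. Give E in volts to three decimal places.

Ce⁴⁺/Ce³⁺ is the cathode (higher E°), Cu²⁺/Cu the anode: E°cell = +1.58 − (+0.31) = +1.27 V, n = 2.
Overall: 2 Ce⁴⁺(aq) + Cu(s) → 2 Ce³⁺(aq) + Cu²⁺(aq)
Q = [Ce³⁺]^2·[Cu²⁺] / ([Ce⁴⁺]^2); log Q = -1.421.
E = E° − (0.0592/n) log Q = +1.27 − (0.0592/2)(-1.421) = +1.312 V.

+1.312 V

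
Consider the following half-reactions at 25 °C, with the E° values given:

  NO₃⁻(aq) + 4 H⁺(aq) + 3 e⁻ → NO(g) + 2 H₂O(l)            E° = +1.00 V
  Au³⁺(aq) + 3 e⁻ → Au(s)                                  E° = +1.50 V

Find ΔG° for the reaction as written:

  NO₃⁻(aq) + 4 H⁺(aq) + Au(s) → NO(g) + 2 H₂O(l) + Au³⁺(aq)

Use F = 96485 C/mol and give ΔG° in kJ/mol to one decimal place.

As written, NO₃⁻/NO is reduced (cathode) and Au³⁺/Au is oxidised (anode), so E°cell = (+1.00) − (+1.50) = -0.50 V.
Balancing electrons gives n = 3.
ΔG° = −nFE° = −(3)(96485)(-0.50) = 144,728 J = +144.7 kJ/mol.

+144.7 kJ/mol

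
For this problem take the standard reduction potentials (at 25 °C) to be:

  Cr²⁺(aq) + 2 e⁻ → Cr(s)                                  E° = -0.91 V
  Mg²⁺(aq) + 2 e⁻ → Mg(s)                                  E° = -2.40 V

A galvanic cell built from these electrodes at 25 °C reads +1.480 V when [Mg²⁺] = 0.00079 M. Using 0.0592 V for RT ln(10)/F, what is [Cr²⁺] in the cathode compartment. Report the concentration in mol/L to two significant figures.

Cr²⁺/Cr is the cathode, Mg²⁺/Mg the anode: E°cell = +1.49 V, n = 2.
Overall reaction: Cr²⁺(aq) + Mg(s) → Cr(s) + Mg²⁺(aq); Q = [Mg²⁺]^1/[Cr²⁺]^1.
From E = E° − (0.0592/n) log Q: log Q = (E° − E)·n/0.0592 = (+1.49 − (+1.480))·2/0.0592 = 0.3378.
So 1·log[Cr²⁺] = 1·log(0.00079) − log Q = -3.1024 − (0.3378) = -3.4402; [Cr²⁺] = 10^(-3.4402) ≈ 0.00036 M.

0.00036 M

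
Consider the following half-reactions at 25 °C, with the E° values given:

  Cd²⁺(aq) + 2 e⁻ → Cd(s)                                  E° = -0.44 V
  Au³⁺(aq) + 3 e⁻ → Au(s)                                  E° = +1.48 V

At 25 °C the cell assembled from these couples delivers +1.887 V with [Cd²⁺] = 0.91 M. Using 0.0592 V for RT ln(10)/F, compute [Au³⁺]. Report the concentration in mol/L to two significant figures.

0.018 M

Au³⁺/Au is the cathode, Cd²⁺/Cd the anode: E°cell = +1.92 V, n = 6.
Overall reaction: 2 Au³⁺(aq) + 3 Cd(s) → 2 Au(s) + 3 Cd²⁺(aq); Q = [Cd²⁺]^3/[Au³⁺]^2.
From E = E° − (0.0592/n) log Q: log Q = (E° − E)·n/0.0592 = (+1.92 − (+1.887))·6/0.0592 = 3.3446.
So 2·log[Au³⁺] = 3·log(0.91) − log Q = -0.1229 − (3.3446) = -3.4675; log[Au³⁺] = -3.4675 / 2 = -1.7337; [Au³⁺] = 10^(-1.7337) ≈ 0.018 M.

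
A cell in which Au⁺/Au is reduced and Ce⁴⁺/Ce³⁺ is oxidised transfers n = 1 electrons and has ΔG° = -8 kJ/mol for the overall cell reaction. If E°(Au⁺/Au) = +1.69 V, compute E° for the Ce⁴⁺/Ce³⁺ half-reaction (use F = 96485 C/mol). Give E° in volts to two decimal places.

+1.61 V

E°cell = −ΔG°/(nF) = −(-8×10³)/((1)(96485)) = +0.083 V.
Since Au⁺/Au is the cathode and Ce⁴⁺/Ce³⁺ the anode, E°cell = E°(Au⁺/Au) − E°(Ce⁴⁺/Ce³⁺).
So E°(Ce⁴⁺/Ce³⁺) = E°(Au⁺/Au) − E°cell = (+1.69) − (+0.083) = +1.61 V.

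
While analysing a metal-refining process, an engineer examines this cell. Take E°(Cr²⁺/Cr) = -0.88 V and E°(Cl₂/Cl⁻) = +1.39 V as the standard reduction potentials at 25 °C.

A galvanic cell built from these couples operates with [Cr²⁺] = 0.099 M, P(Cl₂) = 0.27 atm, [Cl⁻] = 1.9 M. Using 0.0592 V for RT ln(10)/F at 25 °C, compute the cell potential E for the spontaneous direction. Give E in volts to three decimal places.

Cl₂/Cl⁻ is the cathode (higher E°), Cr²⁺/Cr the anode: E°cell = +1.39 − (-0.88) = +2.27 V, n = 2.
Overall: Cl₂(g) + Cr(s) → 2 Cl⁻(aq) + Cr²⁺(aq)
Q = [Cl⁻]^2·[Cr²⁺] / (P(Cl₂)); log Q = 0.122.
E = E° − (0.0592/n) log Q = +2.27 − (0.0592/2)(0.122) = +2.266 V.

+2.266 V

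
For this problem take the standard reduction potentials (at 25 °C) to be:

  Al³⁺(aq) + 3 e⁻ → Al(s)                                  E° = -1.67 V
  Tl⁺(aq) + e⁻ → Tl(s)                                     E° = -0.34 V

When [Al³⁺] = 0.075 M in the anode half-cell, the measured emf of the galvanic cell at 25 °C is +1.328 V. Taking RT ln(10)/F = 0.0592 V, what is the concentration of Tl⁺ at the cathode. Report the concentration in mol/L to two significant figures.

0.39 M

Tl⁺/Tl is the cathode, Al³⁺/Al the anode: E°cell = +1.33 V, n = 3.
Overall reaction: 3 Tl⁺(aq) + Al(s) → 3 Tl(s) + Al³⁺(aq); Q = [Al³⁺]^1/[Tl⁺]^3.
From E = E° − (0.0592/n) log Q: log Q = (E° − E)·n/0.0592 = (+1.33 − (+1.328))·3/0.0592 = 0.1014.
So 3·log[Tl⁺] = 1·log(0.075) − log Q = -1.1249 − (0.1014) = -1.2263; log[Tl⁺] = -1.2263 / 3 = -0.4088; [Tl⁺] = 10^(-0.4088) ≈ 0.39 M.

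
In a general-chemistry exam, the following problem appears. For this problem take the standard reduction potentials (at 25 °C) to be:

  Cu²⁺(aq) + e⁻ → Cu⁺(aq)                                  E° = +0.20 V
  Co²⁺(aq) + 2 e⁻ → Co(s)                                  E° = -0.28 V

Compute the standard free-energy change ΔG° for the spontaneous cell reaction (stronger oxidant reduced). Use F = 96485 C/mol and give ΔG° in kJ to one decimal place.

Cu²⁺/Cu⁺ (E° = +0.20 V) is the cathode; Co²⁺/Co (E° = -0.28 V) is the anode, so E°cell = +0.48 V.
Balancing electrons gives n = 2 (lcm of 1 and 2).
ΔG° = −nFE° = −(2)(96485)(+0.48) = -92,626 J = -92.6 kJ.

-92.6 kJ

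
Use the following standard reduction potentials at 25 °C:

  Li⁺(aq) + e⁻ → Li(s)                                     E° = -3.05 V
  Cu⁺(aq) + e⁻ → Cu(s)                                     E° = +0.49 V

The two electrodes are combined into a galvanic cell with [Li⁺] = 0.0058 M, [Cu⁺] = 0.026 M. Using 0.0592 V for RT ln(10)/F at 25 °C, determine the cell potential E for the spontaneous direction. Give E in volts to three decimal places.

Cu⁺/Cu is the cathode (higher E°), Li⁺/Li the anode: E°cell = +0.49 − (-3.05) = +3.54 V, n = 1.
Overall: Cu⁺(aq) + Li(s) → Cu(s) + Li⁺(aq)
Q = [Li⁺] / ([Cu⁺]); log Q = -0.652.
E = E° − (0.0592/n) log Q = +3.54 − (0.0592/1)(-0.652) = +3.579 V.

+3.579 V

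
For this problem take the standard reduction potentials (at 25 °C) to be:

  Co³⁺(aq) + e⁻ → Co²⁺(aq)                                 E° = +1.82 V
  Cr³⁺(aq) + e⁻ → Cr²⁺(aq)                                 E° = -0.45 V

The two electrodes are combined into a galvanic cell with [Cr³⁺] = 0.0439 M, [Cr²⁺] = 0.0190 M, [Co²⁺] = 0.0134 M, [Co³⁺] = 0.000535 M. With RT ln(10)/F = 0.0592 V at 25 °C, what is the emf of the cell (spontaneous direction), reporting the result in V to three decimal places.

+2.166 V

Co³⁺/Co²⁺ is the cathode (higher E°), Cr³⁺/Cr²⁺ the anode: E°cell = +1.82 − (-0.45) = +2.27 V, n = 1.
Overall: Co³⁺(aq) + Cr²⁺(aq) → Co²⁺(aq) + Cr³⁺(aq)
Q = [Co²⁺]·[Cr³⁺] / ([Co³⁺]·[Cr²⁺]); log Q = 1.762.
E = E° − (0.0592/n) log Q = +2.27 − (0.0592/1)(1.762) = +2.166 V.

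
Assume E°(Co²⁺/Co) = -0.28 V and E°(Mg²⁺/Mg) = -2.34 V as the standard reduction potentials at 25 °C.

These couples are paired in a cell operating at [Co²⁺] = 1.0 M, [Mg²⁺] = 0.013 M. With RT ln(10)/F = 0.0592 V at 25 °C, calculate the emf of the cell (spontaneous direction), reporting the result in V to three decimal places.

+2.116 V

Co²⁺/Co is the cathode (higher E°), Mg²⁺/Mg the anode: E°cell = -0.28 − (-2.34) = +2.06 V, n = 2.
Overall: Co²⁺(aq) + Mg(s) → Co(s) + Mg²⁺(aq)
Q = [Mg²⁺] / ([Co²⁺]); log Q = -1.886.
E = E° − (0.0592/n) log Q = +2.06 − (0.0592/2)(-1.886) = +2.116 V.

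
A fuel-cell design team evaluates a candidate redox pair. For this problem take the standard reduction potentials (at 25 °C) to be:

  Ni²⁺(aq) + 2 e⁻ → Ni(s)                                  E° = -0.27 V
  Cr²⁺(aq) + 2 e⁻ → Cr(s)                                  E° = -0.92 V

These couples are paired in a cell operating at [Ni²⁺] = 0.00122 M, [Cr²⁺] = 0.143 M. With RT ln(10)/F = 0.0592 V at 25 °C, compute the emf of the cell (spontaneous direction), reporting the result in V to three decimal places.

+0.589 V

Ni²⁺/Ni is the cathode (higher E°), Cr²⁺/Cr the anode: E°cell = -0.27 − (-0.92) = +0.65 V, n = 2.
Overall: Ni²⁺(aq) + Cr(s) → Ni(s) + Cr²⁺(aq)
Q = [Cr²⁺] / ([Ni²⁺]); log Q = 2.069.
E = E° − (0.0592/n) log Q = +0.65 − (0.0592/2)(2.069) = +0.589 V.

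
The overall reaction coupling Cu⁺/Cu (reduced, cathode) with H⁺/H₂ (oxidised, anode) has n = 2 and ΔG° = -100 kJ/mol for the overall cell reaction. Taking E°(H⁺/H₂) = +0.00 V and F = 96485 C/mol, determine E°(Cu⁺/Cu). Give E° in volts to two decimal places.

E°cell = −ΔG°/(nF) = −(-100×10³)/((2)(96485)) = +0.518 V.
Since Cu⁺/Cu is the cathode and H⁺/H₂ the anode, E°cell = E°(Cu⁺/Cu) − E°(H⁺/H₂).
So E°(Cu⁺/Cu) = E°cell + E°(H⁺/H₂) = +0.518 + (+0.00) = +0.52 V.

+0.52 V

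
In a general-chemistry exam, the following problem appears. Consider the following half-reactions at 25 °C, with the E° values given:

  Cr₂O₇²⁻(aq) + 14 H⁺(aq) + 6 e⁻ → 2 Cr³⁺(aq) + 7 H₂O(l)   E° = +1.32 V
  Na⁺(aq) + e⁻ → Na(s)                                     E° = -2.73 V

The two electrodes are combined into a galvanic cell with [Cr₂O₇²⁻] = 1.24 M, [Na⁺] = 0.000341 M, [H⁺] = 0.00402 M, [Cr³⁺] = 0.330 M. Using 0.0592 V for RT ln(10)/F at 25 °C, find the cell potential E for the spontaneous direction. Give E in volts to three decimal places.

Cr₂O₇²⁻/Cr³⁺ is the cathode (higher E°), Na⁺/Na the anode: E°cell = +1.32 − (-2.73) = +4.05 V, n = 6.
Overall: Cr₂O₇²⁻(aq) + 14 H⁺(aq) + 6 Na(s) → 2 Cr³⁺(aq) + 7 H₂O(l) + 6 Na⁺(aq)
Q = [Cr³⁺]^2·[Na⁺]^6 / ([Cr₂O₇²⁻]·[H⁺]^14); log Q = 11.681.
E = E° − (0.0592/n) log Q = +4.05 − (0.0592/6)(11.681) = +3.935 V.

+3.935 V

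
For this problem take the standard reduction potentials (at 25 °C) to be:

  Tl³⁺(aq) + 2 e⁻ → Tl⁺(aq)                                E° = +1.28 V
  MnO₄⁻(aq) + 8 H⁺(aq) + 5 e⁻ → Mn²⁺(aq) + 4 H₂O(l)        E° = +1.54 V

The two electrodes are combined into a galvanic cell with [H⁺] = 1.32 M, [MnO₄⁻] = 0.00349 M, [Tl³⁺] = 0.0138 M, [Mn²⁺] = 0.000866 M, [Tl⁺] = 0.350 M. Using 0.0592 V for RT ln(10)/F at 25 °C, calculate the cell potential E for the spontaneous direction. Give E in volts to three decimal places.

+0.320 V

MnO₄⁻/Mn²⁺ is the cathode (higher E°), Tl³⁺/Tl⁺ the anode: E°cell = +1.54 − (+1.28) = +0.26 V, n = 10.
Overall: 2 MnO₄⁻(aq) + 16 H⁺(aq) + 5 Tl⁺(aq) → 2 Mn²⁺(aq) + 8 H₂O(l) + 5 Tl³⁺(aq)
Q = [Mn²⁺]^2·[Tl³⁺]^5 / ([MnO₄⁻]^2·[H⁺]^16·[Tl⁺]^5); log Q = -10.161.
E = E° − (0.0592/n) log Q = +0.26 − (0.0592/10)(-10.161) = +0.320 V.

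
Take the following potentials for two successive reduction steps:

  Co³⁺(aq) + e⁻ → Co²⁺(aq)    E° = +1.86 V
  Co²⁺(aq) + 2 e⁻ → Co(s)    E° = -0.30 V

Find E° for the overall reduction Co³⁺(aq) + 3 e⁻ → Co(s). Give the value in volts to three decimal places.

Adding the free-energy changes (−nFE°) of the two steps gives −n₃FE°₃ = −n₁FE°₁ − n₂FE°₂.
E°₃ = (1×+1.86 + 2×-0.30) / 3 = (+1.260) / 3 = +0.420 V.

+0.420 V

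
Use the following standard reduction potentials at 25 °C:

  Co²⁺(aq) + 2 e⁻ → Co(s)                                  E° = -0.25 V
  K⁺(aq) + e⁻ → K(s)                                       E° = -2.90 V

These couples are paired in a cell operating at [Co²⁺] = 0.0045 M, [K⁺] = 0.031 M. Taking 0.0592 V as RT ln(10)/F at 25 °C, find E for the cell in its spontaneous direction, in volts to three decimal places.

Co²⁺/Co is the cathode (higher E°), K⁺/K the anode: E°cell = -0.25 − (-2.90) = +2.65 V, n = 2.
Overall: Co²⁺(aq) + 2 K(s) → Co(s) + 2 K⁺(aq)
Q = [K⁺]^2 / ([Co²⁺]); log Q = -0.670.
E = E° − (0.0592/n) log Q = +2.65 − (0.0592/2)(-0.670) = +2.670 V.

+2.670 V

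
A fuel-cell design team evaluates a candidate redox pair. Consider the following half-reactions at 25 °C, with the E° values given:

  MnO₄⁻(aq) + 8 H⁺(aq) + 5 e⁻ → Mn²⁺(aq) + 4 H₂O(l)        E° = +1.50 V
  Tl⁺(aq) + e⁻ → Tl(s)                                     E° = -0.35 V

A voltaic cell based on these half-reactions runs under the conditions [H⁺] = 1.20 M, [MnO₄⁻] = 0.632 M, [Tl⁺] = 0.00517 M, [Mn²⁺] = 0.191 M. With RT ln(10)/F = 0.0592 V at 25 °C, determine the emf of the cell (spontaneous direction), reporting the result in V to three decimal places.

MnO₄⁻/Mn²⁺ is the cathode (higher E°), Tl⁺/Tl the anode: E°cell = +1.50 − (-0.35) = +1.85 V, n = 5.
Overall: MnO₄⁻(aq) + 8 H⁺(aq) + 5 Tl(s) → Mn²⁺(aq) + 4 H₂O(l) + 5 Tl⁺(aq)
Q = [Mn²⁺]·[Tl⁺]^5 / ([MnO₄⁻]·[H⁺]^8); log Q = -12.586.
E = E° − (0.0592/n) log Q = +1.85 − (0.0592/5)(-12.586) = +1.999 V.

+1.999 V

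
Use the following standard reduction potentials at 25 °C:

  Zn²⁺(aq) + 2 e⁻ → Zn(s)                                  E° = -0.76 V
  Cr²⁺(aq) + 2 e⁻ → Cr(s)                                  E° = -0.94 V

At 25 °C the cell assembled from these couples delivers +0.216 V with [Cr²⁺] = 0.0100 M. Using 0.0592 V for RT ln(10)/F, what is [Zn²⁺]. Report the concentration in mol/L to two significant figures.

Zn²⁺/Zn is the cathode, Cr²⁺/Cr the anode: E°cell = +0.18 V, n = 2.
Overall reaction: Zn²⁺(aq) + Cr(s) → Zn(s) + Cr²⁺(aq); Q = [Cr²⁺]^1/[Zn²⁺]^1.
From E = E° − (0.0592/n) log Q: log Q = (E° − E)·n/0.0592 = (+0.18 − (+0.216))·2/0.0592 = -1.2162.
So 1·log[Zn²⁺] = 1·log(0.01) − log Q = -2.0000 − (-1.2162) = -0.7838; [Zn²⁺] = 10^(-0.7838) ≈ 0.16 M.

0.16 M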